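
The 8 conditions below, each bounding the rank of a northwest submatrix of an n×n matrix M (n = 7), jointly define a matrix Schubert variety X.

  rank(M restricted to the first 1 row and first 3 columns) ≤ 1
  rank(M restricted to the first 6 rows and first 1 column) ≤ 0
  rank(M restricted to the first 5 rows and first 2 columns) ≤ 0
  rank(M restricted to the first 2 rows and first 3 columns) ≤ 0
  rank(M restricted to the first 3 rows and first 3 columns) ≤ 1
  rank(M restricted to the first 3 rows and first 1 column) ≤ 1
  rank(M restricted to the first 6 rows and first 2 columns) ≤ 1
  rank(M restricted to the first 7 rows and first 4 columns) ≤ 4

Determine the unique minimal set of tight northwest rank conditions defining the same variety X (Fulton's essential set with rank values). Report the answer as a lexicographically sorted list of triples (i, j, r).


Reconstructing r_w from the 8 given conditions:

  0  0  0  1  1  1  1
  0  0  0  1  2  2  2
  0  0  1  2  3  3  3
  0  0  1  2  3  4  4
  0  0  1  2  3  4  5
  0  1  2  3  4  5  6
  1  2  3  4  5  6  7

giving w = (4, 5, 3, 6, 7, 2, 1) via Δ²R.

|D(w)|=13, |Ess(w)|=3:

[(2, 3, 0), (5, 2, 0), (6, 1, 0)]


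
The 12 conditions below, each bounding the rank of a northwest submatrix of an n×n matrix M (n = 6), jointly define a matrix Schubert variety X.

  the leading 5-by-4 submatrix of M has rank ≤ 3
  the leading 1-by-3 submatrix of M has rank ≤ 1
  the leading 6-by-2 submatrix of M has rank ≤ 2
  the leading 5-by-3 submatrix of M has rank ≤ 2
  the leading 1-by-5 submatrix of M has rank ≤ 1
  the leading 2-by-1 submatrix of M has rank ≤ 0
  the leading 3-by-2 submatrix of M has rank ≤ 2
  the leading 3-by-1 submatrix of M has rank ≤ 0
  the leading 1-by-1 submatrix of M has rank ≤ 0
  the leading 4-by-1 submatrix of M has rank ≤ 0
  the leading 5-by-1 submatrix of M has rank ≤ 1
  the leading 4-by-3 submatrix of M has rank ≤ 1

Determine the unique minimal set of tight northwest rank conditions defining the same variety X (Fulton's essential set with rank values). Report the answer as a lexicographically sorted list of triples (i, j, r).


The tightest implied rank at each (i,j), from the 12 conditions:

  R[1]: 0  1  1  1  1  1
  R[2]: 0  1  1  2  2  2
  R[3]: 0  1  1  2  3  3
  R[4]: 0  1  1  2  3  4
  R[5]: 1  2  2  3  4  5
  R[6]: 1  2  3  4  5  6

giving w = (2, 4, 5, 6, 1, 3) via Δ²R.

ℓ(w)=7; the 2 essential cells (i,j,r):

[(4, 1, 0), (4, 3, 1)]


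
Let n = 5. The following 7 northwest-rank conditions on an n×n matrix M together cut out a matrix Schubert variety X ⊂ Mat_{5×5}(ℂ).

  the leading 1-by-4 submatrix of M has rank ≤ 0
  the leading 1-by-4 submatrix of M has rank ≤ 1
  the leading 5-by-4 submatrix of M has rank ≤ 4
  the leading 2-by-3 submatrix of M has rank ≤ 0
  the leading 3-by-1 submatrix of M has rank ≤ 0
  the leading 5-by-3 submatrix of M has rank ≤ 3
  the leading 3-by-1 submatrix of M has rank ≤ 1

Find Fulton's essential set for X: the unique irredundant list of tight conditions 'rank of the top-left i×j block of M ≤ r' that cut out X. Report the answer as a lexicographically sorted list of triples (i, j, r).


Propagating the 7 rank bounds to every northwest block:

  R[1]: 0, 0, 0, 0, 1
  R[2]: 0, 0, 0, 1, 2
  R[3]: 0, 1, 1, 2, 3
  R[4]: 1, 2, 2, 3, 4
  R[5]: 1, 2, 3, 4, 5

second differences of R give the permutation w = (5, 4, 2, 1, 3).

3 SE-corners of the 8-cell Rothe diagram give Ess(w):

[(1, 4, 0), (2, 3, 0), (3, 1, 0)]


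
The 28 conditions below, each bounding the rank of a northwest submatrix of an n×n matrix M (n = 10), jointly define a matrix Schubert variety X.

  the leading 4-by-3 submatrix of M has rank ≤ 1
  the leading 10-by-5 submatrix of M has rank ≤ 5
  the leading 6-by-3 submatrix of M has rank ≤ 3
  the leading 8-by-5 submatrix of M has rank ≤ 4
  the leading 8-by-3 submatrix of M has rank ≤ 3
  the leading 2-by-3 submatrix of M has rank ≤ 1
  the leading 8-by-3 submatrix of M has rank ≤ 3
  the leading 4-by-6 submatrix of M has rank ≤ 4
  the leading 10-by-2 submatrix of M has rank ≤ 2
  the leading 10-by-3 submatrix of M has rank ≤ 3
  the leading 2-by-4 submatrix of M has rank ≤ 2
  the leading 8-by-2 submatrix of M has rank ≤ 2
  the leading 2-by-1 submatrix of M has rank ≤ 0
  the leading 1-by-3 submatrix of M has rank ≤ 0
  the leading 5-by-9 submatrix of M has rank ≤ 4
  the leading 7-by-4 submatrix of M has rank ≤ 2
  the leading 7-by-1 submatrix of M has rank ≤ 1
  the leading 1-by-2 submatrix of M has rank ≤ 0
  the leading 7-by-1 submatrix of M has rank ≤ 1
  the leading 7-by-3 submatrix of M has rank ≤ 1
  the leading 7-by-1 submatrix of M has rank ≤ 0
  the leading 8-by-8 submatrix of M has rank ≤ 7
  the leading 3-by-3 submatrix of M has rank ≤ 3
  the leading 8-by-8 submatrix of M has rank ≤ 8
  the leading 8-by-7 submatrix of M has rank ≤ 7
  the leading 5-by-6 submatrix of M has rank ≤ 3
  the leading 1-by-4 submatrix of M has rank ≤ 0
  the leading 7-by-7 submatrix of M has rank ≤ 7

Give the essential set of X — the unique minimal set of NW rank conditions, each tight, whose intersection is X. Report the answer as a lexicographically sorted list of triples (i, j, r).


Rank table r_w(10×10) implied by the 28 constraints:

  R[1]: 0  0  0  0  1  1  1  1  1  1
  R[2]: 0  1  1  1  2  2  2  2  2  2
  R[3]: 0  1  1  2  3  3  3  3  3  3
  R[4]: 0  1  1  2  3  3  4  4  4  4
  R[5]: 0  1  1  2  3  3  4  4  4  5
  R[6]: 0  1  1  2  3  4  5  5  5  6
  R[7]: 0  1  1  2  3  4  5  6  6  7
  R[8]: 1  2  2  3  4  5  6  7  7  8
  R[9]: 1  2  3  4  5  6  7  8  8  9
  R[10]: 1  2  3  4  5  6  7  8  9  10

reading off 1-entries of Δ²R: w = (5, 2, 4, 7, 10, 6, 8, 1, 3, 9).

ℓ(w)=19; the 5 essential cells (i,j,r):

[(1, 4, 0), (5, 6, 3), (5, 9, 4), (7, 1, 0), (7, 3, 1)]


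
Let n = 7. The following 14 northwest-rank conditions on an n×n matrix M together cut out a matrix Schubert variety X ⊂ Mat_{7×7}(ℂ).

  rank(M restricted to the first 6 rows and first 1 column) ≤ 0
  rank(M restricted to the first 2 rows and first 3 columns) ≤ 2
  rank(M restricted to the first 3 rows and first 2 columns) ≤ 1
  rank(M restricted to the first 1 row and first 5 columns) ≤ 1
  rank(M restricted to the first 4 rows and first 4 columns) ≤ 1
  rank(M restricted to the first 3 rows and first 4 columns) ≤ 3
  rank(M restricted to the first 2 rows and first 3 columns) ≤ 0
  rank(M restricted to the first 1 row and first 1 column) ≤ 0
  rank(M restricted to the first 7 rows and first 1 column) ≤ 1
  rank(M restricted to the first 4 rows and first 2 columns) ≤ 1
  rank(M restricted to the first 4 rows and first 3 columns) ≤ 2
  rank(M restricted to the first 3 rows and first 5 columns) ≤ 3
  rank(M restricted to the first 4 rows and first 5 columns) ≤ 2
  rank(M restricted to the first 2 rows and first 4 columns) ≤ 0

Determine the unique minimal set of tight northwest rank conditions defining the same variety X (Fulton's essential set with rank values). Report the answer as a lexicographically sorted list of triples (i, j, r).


The tightest implied rank at each (i,j), from the 14 conditions:

  row 1: 0 0 0 0 1 1 1
  row 2: 0 0 0 0 1 2 2
  row 3: 0 1 1 1 2 3 3
  row 4: 0 1 1 1 2 3 4
  row 5: 0 1 2 2 3 4 5
  row 6: 0 1 2 3 4 5 6
  row 7: 1 2 3 4 5 6 7

hence w(1..7) = (5, 6, 2, 7, 3, 4, 1).

ℓ(w)=14; the 3 essential cells (i,j,r):

[(2, 4, 0), (4, 4, 1), (6, 1, 0)]


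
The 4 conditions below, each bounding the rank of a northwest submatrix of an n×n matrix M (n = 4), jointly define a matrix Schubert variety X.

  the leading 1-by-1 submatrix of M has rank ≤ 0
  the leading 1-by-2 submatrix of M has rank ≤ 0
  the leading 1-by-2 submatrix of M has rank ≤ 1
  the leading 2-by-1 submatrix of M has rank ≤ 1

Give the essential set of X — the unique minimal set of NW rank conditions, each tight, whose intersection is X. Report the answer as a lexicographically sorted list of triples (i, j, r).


Computing R[i][j] = min implied NW-rank bound (n=4, 4 conditions):

  i=1: 0  0  1  1
  i=2: 1  1  2  2
  i=3: 1  2  3  3
  i=4: 1  2  3  4

so w = (3, 1, 2, 4).

|D(w)|=2, |Ess(w)|=1:

[(1, 2, 0)]


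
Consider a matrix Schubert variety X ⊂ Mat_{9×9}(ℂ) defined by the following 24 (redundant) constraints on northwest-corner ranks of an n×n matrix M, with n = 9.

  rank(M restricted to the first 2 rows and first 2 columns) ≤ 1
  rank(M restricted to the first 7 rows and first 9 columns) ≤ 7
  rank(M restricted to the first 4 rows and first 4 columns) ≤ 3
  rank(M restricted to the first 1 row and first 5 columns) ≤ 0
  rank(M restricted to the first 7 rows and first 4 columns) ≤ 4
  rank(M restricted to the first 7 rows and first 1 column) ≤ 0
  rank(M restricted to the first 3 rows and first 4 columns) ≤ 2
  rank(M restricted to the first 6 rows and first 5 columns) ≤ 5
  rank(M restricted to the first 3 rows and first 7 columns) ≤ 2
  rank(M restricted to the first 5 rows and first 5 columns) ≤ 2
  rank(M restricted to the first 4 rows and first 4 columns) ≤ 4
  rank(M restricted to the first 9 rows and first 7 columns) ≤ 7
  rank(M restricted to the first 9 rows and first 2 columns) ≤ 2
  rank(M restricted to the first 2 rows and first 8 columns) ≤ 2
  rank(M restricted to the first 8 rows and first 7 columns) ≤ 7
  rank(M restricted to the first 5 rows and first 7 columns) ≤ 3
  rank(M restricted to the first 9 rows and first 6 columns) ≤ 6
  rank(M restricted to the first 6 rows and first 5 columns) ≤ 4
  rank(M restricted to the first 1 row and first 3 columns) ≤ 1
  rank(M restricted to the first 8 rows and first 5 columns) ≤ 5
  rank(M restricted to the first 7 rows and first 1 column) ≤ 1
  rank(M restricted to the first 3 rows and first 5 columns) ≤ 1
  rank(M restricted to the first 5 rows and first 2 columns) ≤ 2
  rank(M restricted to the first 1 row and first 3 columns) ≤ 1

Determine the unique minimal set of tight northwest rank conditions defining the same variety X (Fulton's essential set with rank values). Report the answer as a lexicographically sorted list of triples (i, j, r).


Recovering R(i,j) via the rank-extension bound from the 24 conditions:

  0 0 0 0 0 1 1 1 1
  0 1 1 1 1 2 2 2 2
  0 1 1 1 1 2 2 3 3
  0 1 2 2 2 3 3 4 4
  0 1 2 2 2 3 3 4 5
  0 1 2 3 3 4 4 5 6
  0 1 2 3 4 5 5 6 7
  1 2 3 4 5 6 6 7 8
  1 2 3 4 5 6 7 8 9

giving w = (6, 2, 8, 3, 9, 4, 5, 1, 7) via Δ²R.

D(w) has 18 cells with 6 SE-corners; essential set:

[(1, 5, 0), (3, 5, 1), (3, 7, 2), (5, 5, 2), (5, 7, 3), (7, 1, 0)]


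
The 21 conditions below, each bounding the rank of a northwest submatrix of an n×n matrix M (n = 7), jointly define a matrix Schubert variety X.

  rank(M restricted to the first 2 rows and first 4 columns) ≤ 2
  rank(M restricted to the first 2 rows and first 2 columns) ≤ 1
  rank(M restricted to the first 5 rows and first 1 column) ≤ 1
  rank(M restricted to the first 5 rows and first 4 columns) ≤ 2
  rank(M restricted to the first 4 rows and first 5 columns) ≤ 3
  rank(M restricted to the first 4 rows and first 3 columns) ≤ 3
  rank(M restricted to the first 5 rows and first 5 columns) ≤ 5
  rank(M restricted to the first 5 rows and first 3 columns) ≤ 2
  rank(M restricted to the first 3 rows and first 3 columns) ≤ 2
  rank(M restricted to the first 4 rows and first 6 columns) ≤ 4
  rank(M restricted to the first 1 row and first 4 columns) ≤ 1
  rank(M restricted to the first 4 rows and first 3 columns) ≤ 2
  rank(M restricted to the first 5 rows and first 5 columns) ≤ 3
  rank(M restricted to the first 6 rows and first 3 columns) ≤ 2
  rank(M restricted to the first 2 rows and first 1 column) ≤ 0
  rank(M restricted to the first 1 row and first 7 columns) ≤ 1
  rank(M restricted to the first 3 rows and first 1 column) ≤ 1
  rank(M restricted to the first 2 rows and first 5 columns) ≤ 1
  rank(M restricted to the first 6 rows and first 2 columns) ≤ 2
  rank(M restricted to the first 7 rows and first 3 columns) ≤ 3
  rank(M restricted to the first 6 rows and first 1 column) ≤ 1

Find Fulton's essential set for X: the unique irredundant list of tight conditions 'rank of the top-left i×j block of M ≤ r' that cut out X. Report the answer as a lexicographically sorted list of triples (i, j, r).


Computing R[i][j] = min implied NW-rank bound (n=7, 21 conditions):

  row 1: 0 1 1 1 1 1 1
  row 2: 0 1 1 1 1 2 2
  row 3: 1 2 2 2 2 3 3
  row 4: 1 2 2 2 3 4 4
  row 5: 1 2 2 2 3 4 5
  row 6: 1 2 2 3 4 5 6
  row 7: 1 2 3 4 5 6 7

giving w = (2, 6, 1, 5, 7, 4, 3) via Δ²R.

Fulton essential set (4 of the 10 Rothe cells):

[(2, 1, 0), (2, 5, 1), (5, 4, 2), (6, 3, 2)]


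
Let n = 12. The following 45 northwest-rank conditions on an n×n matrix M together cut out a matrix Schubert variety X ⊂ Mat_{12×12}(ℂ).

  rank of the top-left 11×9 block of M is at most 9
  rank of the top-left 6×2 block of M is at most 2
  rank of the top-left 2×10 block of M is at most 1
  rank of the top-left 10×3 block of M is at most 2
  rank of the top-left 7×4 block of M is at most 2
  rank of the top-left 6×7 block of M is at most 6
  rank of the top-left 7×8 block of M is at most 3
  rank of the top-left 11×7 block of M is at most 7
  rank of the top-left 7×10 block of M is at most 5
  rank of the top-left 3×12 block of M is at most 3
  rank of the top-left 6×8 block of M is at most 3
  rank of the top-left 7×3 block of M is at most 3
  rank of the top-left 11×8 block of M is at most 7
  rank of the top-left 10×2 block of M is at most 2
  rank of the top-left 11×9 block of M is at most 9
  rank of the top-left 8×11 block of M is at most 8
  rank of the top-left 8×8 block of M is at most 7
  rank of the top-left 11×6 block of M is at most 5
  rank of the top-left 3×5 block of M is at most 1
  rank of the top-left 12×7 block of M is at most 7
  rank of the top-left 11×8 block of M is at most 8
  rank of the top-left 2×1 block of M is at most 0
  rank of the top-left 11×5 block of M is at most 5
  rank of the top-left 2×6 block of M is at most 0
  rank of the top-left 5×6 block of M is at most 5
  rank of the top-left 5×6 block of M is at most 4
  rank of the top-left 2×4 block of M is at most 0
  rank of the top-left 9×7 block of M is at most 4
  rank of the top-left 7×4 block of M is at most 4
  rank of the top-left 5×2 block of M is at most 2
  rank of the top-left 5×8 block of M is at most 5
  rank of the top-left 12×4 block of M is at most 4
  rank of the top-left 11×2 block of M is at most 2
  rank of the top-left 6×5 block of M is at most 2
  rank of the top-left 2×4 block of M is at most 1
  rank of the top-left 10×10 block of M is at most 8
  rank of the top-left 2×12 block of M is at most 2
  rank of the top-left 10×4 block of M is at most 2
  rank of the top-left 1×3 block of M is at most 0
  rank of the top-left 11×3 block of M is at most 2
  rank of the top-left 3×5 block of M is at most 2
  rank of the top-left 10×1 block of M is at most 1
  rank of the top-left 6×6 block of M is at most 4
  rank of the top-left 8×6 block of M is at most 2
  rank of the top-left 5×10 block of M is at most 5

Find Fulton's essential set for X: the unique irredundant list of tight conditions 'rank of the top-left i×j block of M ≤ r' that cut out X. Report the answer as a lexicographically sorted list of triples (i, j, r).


Computing R[i][j] = min implied NW-rank bound (n=12, 45 conditions):

  row 1: 0, 0, 0, 0, 0, 0, 1, 1, 1, 1, 1, 1
  row 2: 0, 0, 0, 0, 0, 0, 1, 1, 1, 1, 2, 2
  row 3: 1, 1, 1, 1, 1, 1, 2, 2, 2, 2, 3, 3
  row 4: 1, 2, 2, 2, 2, 2, 3, 3, 3, 3, 4, 4
  row 5: 1, 2, 2, 2, 2, 2, 3, 3, 4, 4, 5, 5
  row 6: 1, 2, 2, 2, 2, 2, 3, 3, 4, 5, 6, 6
  row 7: 1, 2, 2, 2, 2, 2, 3, 3, 4, 5, 6, 7
  row 8: 1, 2, 2, 2, 2, 2, 3, 4, 5, 6, 7, 8
  row 9: 1, 2, 2, 2, 3, 3, 4, 5, 6, 7, 8, 9
  row 10: 1, 2, 2, 2, 3, 4, 5, 6, 7, 8, 9, 10
  row 11: 1, 2, 2, 3, 4, 5, 6, 7, 8, 9, 10, 11
  row 12: 1, 2, 3, 4, 5, 6, 7, 8, 9, 10, 11, 12

the unique w with this rank table is (7, 11, 1, 2, 9, 10, 12, 8, 5, 6, 4, 3).

6 SE-corners of the 39-cell Rothe diagram give Ess(w):

[(2, 6, 0), (2, 10, 1), (7, 8, 3), (8, 6, 2), (10, 4, 2), (11, 3, 2)]


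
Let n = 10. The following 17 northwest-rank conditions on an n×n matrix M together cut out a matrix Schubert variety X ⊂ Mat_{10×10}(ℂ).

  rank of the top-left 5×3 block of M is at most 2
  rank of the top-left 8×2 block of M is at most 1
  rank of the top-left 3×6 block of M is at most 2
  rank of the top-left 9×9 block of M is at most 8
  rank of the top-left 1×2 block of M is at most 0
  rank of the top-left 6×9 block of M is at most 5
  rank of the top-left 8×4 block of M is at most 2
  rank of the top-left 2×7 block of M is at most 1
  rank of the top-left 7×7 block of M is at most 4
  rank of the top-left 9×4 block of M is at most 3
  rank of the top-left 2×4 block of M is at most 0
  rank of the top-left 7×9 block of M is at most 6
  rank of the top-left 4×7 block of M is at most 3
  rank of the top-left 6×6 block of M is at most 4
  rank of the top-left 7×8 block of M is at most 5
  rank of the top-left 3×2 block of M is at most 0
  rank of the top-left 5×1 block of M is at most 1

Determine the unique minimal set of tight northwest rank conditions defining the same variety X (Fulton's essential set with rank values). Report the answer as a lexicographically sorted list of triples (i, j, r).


Propagating the 17 rank bounds to every northwest block:

  R[1]: 0 0 0 0 1 1 1 1 1 1
  R[2]: 0 0 0 0 1 1 1 2 2 2
  R[3]: 0 0 1 1 2 2 2 3 3 3
  R[4]: 1 1 2 2 3 3 3 4 4 4
  R[5]: 1 1 2 2 3 4 4 5 5 5
  R[6]: 1 1 2 2 3 4 4 5 5 6
  R[7]: 1 1 2 2 3 4 4 5 6 7
  R[8]: 1 1 2 2 3 4 5 6 7 8
  R[9]: 1 2 3 3 4 5 6 7 8 9
  R[10]: 1 2 3 4 5 6 7 8 9 10

the unique w with this rank table is (5, 8, 3, 1, 6, 10, 9, 7, 2, 4).

7 SE-corners of the 23-cell Rothe diagram give Ess(w):

[(2, 4, 0), (2, 7, 1), (3, 2, 0), (6, 9, 5), (7, 7, 4), (8, 2, 1), (8, 4, 2)]


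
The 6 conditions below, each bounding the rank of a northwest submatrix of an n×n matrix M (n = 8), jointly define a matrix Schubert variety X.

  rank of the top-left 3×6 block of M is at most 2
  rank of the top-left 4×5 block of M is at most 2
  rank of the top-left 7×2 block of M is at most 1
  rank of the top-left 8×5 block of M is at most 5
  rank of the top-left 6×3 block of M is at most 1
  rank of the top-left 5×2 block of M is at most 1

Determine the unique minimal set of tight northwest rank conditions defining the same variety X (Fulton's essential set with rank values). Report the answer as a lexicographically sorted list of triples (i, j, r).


Rank table r_w(8×8) implied by the 6 constraints:

  i=1: 1 1 1 1 1 1 1 1
  i=2: 1 1 1 2 2 2 2 2
  i=3: 1 1 1 2 2 2 3 3
  i=4: 1 1 1 2 2 3 4 4
  i=5: 1 1 1 2 3 4 5 5
  i=6: 1 1 1 2 3 4 5 6
  i=7: 1 1 2 3 4 5 6 7
  i=8: 1 2 3 4 5 6 7 8

giving w = (1, 4, 7, 6, 5, 8, 3, 2) via Δ²R.

Rothe diagram D(w) (14 cells), 4 SE-corners (essential conditions):

[(3, 6, 2), (4, 5, 2), (6, 3, 1), (7, 2, 1)]


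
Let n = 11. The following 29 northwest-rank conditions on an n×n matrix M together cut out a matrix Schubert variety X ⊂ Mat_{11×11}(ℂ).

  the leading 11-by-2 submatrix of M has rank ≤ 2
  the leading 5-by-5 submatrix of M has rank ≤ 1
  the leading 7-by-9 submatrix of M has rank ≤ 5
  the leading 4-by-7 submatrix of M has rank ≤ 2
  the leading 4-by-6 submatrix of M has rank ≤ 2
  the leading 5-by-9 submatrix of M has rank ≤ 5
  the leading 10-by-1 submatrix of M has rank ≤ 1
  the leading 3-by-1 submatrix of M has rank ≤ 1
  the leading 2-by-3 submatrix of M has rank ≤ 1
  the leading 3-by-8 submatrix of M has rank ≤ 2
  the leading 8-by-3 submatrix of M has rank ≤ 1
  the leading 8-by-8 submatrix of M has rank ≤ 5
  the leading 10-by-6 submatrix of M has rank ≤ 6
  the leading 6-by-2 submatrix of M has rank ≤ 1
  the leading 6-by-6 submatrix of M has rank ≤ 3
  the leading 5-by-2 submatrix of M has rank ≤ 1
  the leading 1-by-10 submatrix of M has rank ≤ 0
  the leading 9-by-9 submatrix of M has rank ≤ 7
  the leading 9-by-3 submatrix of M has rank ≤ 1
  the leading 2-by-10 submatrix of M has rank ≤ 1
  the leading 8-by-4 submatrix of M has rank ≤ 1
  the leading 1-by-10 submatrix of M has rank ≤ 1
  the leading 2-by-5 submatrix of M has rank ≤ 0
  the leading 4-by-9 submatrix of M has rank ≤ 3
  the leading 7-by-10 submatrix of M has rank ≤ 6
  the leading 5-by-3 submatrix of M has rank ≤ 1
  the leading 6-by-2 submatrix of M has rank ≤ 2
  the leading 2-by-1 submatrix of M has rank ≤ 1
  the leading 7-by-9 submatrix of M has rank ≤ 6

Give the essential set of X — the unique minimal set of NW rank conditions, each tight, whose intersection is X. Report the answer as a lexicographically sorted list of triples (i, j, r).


Recovering R(i,j) via the rank-extension bound from the 29 conditions:

  i=1: 0  0  0  0  0  0  0  0  0  0  1
  i=2: 0  0  0  0  0  1  1  1  1  1  2
  i=3: 1  1  1  1  1  2  2  2  2  2  3
  i=4: 1  1  1  1  1  2  2  3  3  3  4
  i=5: 1  1  1  1  1  2  3  4  4  4  5
  i=6: 1  1  1  1  2  3  4  5  5  5  6
  i=7: 1  1  1  1  2  3  4  5  5  6  7
  i=8: 1  1  1  1  2  3  4  5  6  7  8
  i=9: 1  1  1  2  3  4  5  6  7  8  9
  i=10: 1  2  2  3  4  5  6  7  8  9  10
  i=11: 1  2  3  4  5  6  7  8  9  10  11

giving w = (11, 6, 1, 8, 7, 5, 10, 9, 4, 2, 3) via Δ²R.

|D(w)|=36, |Ess(w)|=7:

[(1, 10, 0), (2, 5, 0), (4, 7, 2), (5, 5, 1), (7, 9, 5), (8, 4, 1), (9, 3, 1)]


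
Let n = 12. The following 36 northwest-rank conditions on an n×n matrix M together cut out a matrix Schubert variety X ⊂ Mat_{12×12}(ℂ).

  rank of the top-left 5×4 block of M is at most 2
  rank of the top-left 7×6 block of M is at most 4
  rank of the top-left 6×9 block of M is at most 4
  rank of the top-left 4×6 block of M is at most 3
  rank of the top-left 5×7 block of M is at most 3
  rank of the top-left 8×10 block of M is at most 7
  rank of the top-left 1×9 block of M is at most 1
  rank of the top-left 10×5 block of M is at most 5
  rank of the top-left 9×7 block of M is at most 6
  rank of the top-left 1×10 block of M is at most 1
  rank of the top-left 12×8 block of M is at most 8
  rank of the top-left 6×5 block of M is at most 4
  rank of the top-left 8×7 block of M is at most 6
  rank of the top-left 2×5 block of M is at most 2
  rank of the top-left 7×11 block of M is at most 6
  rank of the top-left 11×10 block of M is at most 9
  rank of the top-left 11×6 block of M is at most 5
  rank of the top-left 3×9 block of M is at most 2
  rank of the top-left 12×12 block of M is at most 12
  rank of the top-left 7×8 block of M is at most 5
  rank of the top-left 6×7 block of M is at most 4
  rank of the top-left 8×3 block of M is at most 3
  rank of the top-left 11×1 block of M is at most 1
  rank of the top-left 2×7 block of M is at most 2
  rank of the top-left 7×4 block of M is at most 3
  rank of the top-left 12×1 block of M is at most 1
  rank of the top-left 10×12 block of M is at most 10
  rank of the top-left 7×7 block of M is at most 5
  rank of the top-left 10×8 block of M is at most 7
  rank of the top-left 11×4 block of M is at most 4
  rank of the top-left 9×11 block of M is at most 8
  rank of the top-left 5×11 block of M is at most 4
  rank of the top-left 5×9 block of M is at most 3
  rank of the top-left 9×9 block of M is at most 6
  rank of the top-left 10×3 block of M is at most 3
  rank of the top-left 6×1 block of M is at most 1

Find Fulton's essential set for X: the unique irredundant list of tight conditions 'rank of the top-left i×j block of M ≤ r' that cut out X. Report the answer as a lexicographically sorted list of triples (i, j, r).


Reconstructing r_w from the 36 given conditions:

  row 1: 1  1  1  1  1  1  1  1  1  1  1  1
  row 2: 1  2  2  2  2  2  2  2  2  2  2  2
  row 3: 1  2  2  2  2  2  2  2  2  3  3  3
  row 4: 1  2  2  2  3  3  3  3  3  4  4  4
  row 5: 1  2  2  2  3  3  3  3  3  4  4  5
  row 6: 1  2  3  3  4  4  4  4  4  5  5  6
  row 7: 1  2  3  3  4  4  5  5  5  6  6  7
  row 8: 1  2  3  4  5  5  6  6  6  7  7  8
  row 9: 1  2  3  4  5  5  6  6  6  7  8  9
  row 10: 1  2  3  4  5  5  6  7  7  8  9  10
  row 11: 1  2  3  4  5  5  6  7  8  9  10  11
  row 12: 1  2  3  4  5  6  7  8  9  10  11  12

giving w = (1, 2, 10, 5, 12, 3, 7, 4, 11, 8, 9, 6) via Δ²R.

8 SE-corners of the 23-cell Rothe diagram give Ess(w):

[(3, 9, 2), (5, 4, 2), (5, 9, 3), (5, 11, 4), (7, 4, 3), (7, 6, 4), (9, 9, 6), (11, 6, 5)]


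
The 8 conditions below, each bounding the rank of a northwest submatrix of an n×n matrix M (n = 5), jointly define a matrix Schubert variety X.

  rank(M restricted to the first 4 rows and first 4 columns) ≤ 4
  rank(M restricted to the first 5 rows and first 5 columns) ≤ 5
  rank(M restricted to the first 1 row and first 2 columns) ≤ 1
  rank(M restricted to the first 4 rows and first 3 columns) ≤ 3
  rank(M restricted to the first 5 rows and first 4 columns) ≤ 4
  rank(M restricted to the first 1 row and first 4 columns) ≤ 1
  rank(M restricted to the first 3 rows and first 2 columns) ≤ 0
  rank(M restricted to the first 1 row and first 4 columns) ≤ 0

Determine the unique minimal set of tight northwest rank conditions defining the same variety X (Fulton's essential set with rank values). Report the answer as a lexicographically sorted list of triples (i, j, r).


Recovering R(i,j) via the rank-extension bound from the 8 conditions:

  row 1: 0  0  0  0  1
  row 2: 0  0  1  1  2
  row 3: 0  0  1  2  3
  row 4: 1  1  2  3  4
  row 5: 1  2  3  4  5

the unique w with this rank table is (5, 3, 4, 1, 2).

Fulton essential set (2 of the 8 Rothe cells):

[(1, 4, 0), (3, 2, 0)]


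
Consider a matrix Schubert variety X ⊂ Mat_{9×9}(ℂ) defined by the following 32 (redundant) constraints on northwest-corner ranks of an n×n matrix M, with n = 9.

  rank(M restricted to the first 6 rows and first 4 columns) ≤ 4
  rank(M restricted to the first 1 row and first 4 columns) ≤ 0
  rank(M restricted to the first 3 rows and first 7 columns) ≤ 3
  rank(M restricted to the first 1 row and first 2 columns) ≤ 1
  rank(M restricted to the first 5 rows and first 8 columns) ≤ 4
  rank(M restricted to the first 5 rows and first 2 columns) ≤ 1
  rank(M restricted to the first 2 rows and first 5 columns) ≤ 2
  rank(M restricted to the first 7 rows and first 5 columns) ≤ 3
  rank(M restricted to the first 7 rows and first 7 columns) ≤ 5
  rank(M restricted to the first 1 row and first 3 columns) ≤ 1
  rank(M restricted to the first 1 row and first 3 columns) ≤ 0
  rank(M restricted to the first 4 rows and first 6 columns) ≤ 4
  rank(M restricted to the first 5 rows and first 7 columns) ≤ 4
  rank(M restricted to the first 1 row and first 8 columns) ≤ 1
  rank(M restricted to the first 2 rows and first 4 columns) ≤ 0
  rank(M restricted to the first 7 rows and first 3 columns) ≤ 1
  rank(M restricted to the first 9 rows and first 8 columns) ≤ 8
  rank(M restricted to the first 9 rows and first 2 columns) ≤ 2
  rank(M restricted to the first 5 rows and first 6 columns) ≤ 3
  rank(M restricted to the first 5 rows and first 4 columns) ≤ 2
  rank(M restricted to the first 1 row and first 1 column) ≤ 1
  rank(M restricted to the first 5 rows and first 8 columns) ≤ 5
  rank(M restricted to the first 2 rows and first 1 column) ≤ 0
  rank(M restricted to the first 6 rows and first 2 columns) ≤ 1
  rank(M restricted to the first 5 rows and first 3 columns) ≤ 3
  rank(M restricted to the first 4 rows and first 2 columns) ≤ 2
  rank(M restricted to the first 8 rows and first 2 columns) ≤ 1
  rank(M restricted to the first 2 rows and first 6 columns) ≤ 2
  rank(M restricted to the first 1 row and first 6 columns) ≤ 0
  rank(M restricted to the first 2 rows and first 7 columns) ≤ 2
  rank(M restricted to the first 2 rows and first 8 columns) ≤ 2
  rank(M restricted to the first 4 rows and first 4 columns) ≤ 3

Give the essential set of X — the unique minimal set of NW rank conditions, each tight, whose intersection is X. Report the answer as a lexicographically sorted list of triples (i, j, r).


The tightest implied rank at each (i,j), from the 32 conditions:

  row 1: 0 0 0 0 0 0 1 1 1
  row 2: 0 0 0 0 1 1 2 2 2
  row 3: 1 1 1 1 2 2 3 3 3
  row 4: 1 1 1 2 3 3 4 4 4
  row 5: 1 1 1 2 3 3 4 4 5
  row 6: 1 1 1 2 3 4 5 5 6
  row 7: 1 1 1 2 3 4 5 6 7
  row 8: 1 1 2 3 4 5 6 7 8
  row 9: 1 2 3 4 5 6 7 8 9

hence w(1..9) = (7, 5, 1, 4, 9, 6, 8, 3, 2).

Rothe diagram D(w) (21 cells), 6 SE-corners (essential conditions):

[(1, 6, 0), (2, 4, 0), (5, 6, 3), (5, 8, 4), (7, 3, 1), (8, 2, 1)]


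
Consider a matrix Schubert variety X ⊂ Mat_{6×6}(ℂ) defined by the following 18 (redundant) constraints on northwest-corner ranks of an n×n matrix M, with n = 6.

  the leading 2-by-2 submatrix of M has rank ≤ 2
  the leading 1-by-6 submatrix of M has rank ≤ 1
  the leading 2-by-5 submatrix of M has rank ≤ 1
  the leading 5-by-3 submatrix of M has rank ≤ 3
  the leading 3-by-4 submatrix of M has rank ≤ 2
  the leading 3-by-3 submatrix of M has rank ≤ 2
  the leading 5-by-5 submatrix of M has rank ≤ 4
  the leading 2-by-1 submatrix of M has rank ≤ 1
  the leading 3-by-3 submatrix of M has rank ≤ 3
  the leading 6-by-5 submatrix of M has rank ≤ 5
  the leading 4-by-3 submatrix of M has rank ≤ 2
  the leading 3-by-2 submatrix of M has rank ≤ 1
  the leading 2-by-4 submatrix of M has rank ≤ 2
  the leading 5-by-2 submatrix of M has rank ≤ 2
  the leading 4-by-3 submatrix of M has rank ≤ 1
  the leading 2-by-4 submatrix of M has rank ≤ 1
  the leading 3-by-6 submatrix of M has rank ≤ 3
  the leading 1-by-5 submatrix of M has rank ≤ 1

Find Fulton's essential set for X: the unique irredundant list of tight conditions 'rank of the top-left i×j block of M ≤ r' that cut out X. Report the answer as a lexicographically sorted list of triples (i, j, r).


The tightest implied rank at each (i,j), from the 18 conditions:

  row 1: 1 | 1 | 1 | 1 | 1 | 1
  row 2: 1 | 1 | 1 | 1 | 1 | 2
  row 3: 1 | 1 | 1 | 2 | 2 | 3
  row 4: 1 | 1 | 1 | 2 | 3 | 4
  row 5: 1 | 2 | 2 | 3 | 4 | 5
  row 6: 1 | 2 | 3 | 4 | 5 | 6

hence w(1..6) = (1, 6, 4, 5, 2, 3).

D(w) has 8 cells with 2 SE-corners; essential set:

[(2, 5, 1), (4, 3, 1)]


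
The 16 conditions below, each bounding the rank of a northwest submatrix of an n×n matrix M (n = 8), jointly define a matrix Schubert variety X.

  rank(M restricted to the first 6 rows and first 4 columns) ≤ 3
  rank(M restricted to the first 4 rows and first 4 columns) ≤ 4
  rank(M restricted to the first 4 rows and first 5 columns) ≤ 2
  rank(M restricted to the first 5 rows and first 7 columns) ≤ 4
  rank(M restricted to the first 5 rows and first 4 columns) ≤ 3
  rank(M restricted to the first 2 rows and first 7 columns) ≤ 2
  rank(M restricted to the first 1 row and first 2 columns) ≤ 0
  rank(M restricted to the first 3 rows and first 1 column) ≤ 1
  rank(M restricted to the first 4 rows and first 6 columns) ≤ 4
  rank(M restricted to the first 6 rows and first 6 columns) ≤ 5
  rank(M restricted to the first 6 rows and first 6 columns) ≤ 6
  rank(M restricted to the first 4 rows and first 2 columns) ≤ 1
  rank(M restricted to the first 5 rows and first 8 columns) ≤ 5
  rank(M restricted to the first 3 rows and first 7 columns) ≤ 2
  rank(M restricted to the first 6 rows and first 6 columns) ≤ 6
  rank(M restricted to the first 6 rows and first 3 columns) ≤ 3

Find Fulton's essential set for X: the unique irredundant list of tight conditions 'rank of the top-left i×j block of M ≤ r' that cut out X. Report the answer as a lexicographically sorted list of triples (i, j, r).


Computing R[i][j] = min implied NW-rank bound (n=8, 16 conditions):

  row 1: 0 | 0 | 1 | 1 | 1 | 1 | 1 | 1
  row 2: 1 | 1 | 2 | 2 | 2 | 2 | 2 | 2
  row 3: 1 | 1 | 2 | 2 | 2 | 2 | 2 | 3
  row 4: 1 | 1 | 2 | 2 | 2 | 3 | 3 | 4
  row 5: 1 | 2 | 3 | 3 | 3 | 4 | 4 | 5
  row 6: 1 | 2 | 3 | 3 | 4 | 5 | 5 | 6
  row 7: 1 | 2 | 3 | 4 | 5 | 6 | 6 | 7
  row 8: 1 | 2 | 3 | 4 | 5 | 6 | 7 | 8

second differences of R give the permutation w = (3, 1, 8, 6, 2, 5, 4, 7).

5 SE-corners of the 11-cell Rothe diagram give Ess(w):

[(1, 2, 0), (3, 7, 2), (4, 2, 1), (4, 5, 2), (6, 4, 3)]


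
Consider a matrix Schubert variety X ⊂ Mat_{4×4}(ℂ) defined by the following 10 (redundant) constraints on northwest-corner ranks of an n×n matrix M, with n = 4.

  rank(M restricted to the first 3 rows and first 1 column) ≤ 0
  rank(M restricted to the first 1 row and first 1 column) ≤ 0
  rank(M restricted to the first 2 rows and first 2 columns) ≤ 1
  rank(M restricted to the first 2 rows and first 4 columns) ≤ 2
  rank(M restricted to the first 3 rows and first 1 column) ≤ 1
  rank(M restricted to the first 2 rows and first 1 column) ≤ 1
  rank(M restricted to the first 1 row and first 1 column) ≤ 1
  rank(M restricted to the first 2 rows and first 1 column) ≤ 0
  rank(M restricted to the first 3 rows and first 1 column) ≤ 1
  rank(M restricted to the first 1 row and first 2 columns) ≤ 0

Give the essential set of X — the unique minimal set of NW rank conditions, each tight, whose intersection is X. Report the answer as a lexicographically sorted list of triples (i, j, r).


Reconstructing r_w from the 10 given conditions:

  i=1: 0 0 1 1
  i=2: 0 1 2 2
  i=3: 0 1 2 3
  i=4: 1 2 3 4

so w = (3, 2, 4, 1).

D(w) has 4 cells with 2 SE-corners; essential set:

[(1, 2, 0), (3, 1, 0)]


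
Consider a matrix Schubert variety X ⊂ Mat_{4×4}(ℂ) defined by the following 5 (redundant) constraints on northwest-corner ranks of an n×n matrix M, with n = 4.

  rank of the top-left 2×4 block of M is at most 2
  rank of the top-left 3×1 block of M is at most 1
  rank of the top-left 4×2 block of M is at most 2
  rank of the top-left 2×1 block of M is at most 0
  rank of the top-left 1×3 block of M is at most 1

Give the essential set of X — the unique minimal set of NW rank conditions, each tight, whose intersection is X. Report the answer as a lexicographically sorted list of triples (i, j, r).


Computing R[i][j] = min implied NW-rank bound (n=4, 5 conditions):

  row 1: 0 1 1 1
  row 2: 0 1 2 2
  row 3: 1 2 3 3
  row 4: 1 2 3 4

reading off 1-entries of Δ²R: w = (2, 3, 1, 4).

Rothe diagram D(w) (2 cells), 1 SE-corner (essential condition):

[(2, 1, 0)]


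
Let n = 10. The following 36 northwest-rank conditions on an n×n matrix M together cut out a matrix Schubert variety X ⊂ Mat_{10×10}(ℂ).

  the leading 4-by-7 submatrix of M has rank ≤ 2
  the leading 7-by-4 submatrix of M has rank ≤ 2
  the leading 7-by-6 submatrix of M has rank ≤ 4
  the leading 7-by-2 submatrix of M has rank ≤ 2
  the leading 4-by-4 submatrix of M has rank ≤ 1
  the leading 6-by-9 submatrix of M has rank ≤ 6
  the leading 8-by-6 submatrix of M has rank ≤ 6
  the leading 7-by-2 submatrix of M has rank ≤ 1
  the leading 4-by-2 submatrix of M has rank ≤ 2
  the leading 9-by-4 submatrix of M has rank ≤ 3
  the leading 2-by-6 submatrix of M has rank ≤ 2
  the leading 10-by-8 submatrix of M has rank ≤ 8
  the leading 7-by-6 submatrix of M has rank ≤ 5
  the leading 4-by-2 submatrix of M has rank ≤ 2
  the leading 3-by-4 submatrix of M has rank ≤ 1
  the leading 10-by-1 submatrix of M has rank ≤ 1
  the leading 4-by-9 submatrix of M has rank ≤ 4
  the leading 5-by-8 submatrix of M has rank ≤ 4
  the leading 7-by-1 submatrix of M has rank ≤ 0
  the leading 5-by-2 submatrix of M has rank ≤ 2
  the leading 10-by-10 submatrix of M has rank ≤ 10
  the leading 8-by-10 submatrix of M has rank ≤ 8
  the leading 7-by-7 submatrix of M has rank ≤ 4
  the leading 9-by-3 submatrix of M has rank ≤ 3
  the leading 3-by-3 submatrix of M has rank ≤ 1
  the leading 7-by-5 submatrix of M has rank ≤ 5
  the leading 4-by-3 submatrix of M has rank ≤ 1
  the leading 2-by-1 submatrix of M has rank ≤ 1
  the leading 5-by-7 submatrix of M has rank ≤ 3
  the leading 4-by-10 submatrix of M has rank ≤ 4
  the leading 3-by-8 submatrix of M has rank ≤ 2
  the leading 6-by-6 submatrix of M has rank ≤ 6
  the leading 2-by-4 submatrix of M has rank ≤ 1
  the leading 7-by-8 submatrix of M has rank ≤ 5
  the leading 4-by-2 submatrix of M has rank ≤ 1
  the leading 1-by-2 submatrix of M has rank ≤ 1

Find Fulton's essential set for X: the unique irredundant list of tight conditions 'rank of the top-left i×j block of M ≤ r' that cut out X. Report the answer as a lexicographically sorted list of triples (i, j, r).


The tightest implied rank at each (i,j), from the 36 conditions:

  row 1: 0 | 1 | 1 | 1 | 1 | 1 | 1 | 1 | 1 | 1
  row 2: 0 | 1 | 1 | 1 | 2 | 2 | 2 | 2 | 2 | 2
  row 3: 0 | 1 | 1 | 1 | 2 | 2 | 2 | 2 | 3 | 3
  row 4: 0 | 1 | 1 | 1 | 2 | 2 | 2 | 3 | 4 | 4
  row 5: 0 | 1 | 2 | 2 | 3 | 3 | 3 | 4 | 5 | 5
  row 6: 0 | 1 | 2 | 2 | 3 | 4 | 4 | 5 | 6 | 6
  row 7: 0 | 1 | 2 | 2 | 3 | 4 | 4 | 5 | 6 | 7
  row 8: 1 | 2 | 3 | 3 | 4 | 5 | 5 | 6 | 7 | 8
  row 9: 1 | 2 | 3 | 3 | 4 | 5 | 6 | 7 | 8 | 9
  row 10: 1 | 2 | 3 | 4 | 5 | 6 | 7 | 8 | 9 | 10

reading off 1-entries of Δ²R: w = (2, 5, 9, 8, 3, 6, 10, 1, 7, 4).

Fulton essential set (7 of the 22 Rothe cells):

[(3, 8, 2), (4, 4, 1), (4, 7, 2), (7, 1, 0), (7, 4, 2), (7, 7, 4), (9, 4, 3)]


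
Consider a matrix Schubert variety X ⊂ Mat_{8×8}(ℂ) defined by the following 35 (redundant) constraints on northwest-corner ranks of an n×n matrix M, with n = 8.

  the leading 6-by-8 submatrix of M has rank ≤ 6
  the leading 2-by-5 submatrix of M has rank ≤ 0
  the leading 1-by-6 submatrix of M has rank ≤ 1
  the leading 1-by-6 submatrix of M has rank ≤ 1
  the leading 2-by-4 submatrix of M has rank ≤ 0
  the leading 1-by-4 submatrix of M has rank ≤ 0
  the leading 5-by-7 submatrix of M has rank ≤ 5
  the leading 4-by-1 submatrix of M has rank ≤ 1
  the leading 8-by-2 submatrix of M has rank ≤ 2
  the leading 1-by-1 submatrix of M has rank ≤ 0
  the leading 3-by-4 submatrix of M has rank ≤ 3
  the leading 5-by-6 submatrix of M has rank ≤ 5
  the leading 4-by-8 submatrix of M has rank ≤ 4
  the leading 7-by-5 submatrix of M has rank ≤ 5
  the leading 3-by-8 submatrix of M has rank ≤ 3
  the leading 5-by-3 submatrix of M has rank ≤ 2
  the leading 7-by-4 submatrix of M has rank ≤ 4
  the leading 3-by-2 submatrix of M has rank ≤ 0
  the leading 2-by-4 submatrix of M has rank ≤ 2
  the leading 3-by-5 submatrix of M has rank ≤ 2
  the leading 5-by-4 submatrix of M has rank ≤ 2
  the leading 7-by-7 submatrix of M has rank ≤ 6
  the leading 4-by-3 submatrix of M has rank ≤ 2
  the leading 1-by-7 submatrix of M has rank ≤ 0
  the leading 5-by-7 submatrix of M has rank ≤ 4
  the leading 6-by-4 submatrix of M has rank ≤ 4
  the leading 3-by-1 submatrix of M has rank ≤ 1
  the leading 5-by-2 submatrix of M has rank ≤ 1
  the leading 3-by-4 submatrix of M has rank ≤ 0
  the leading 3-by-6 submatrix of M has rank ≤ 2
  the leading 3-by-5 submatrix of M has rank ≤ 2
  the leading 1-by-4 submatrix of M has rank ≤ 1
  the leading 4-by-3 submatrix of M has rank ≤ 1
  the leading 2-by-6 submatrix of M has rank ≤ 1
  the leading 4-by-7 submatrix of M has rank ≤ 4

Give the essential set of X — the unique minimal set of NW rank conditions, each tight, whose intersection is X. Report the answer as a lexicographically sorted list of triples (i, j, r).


Recovering R(i,j) via the rank-extension bound from the 35 conditions:

  i=1: 0  0  0  0  0  0  0  1
  i=2: 0  0  0  0  0  1  1  2
  i=3: 0  0  0  0  1  2  2  3
  i=4: 1  1  1  1  2  3  3  4
  i=5: 1  1  2  2  3  4  4  5
  i=6: 1  2  3  3  4  5  5  6
  i=7: 1  2  3  4  5  6  6  7
  i=8: 1  2  3  4  5  6  7  8

so w = (8, 6, 5, 1, 3, 2, 4, 7).

|D(w)|=17, |Ess(w)|=4:

[(1, 7, 0), (2, 5, 0), (3, 4, 0), (5, 2, 1)]


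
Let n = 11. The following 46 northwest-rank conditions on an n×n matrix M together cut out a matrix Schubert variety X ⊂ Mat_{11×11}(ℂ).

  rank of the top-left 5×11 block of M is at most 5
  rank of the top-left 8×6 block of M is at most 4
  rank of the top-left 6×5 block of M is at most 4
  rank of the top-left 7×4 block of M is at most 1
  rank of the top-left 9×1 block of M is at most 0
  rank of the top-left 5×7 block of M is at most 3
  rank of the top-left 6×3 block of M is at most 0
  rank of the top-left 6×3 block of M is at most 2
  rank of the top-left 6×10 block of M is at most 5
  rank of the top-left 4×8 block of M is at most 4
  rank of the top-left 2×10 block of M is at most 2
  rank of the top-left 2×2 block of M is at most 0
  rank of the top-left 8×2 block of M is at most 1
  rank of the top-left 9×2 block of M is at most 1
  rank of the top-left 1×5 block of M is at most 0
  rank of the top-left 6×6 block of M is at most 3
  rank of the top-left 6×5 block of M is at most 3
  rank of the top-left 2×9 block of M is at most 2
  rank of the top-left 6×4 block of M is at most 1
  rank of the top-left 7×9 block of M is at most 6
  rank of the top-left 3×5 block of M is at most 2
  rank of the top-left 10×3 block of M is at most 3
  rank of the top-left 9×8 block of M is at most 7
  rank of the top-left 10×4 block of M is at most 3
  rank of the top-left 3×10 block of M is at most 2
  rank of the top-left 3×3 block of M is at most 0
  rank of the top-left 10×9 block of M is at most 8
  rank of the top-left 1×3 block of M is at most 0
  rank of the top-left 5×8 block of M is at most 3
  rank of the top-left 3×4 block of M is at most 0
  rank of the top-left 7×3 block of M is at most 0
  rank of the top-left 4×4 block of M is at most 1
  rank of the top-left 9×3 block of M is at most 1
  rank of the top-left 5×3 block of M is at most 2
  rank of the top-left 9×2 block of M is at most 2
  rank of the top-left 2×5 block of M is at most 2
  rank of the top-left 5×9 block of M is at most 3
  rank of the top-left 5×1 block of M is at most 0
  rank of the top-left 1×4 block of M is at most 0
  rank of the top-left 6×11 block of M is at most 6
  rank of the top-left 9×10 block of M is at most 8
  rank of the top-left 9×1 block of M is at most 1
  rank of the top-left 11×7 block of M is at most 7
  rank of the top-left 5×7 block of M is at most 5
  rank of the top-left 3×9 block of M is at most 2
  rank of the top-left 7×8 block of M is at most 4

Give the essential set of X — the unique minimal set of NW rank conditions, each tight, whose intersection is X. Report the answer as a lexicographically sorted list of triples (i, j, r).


Reconstructing r_w from the 46 given conditions:

  row 1: 0 | 0 | 0 | 0 | 0 | 1 | 1 | 1 | 1 | 1 | 1
  row 2: 0 | 0 | 0 | 0 | 1 | 2 | 2 | 2 | 2 | 2 | 2
  row 3: 0 | 0 | 0 | 0 | 1 | 2 | 2 | 2 | 2 | 2 | 3
  row 4: 0 | 0 | 0 | 1 | 2 | 3 | 3 | 3 | 3 | 3 | 4
  row 5: 0 | 0 | 0 | 1 | 2 | 3 | 3 | 3 | 3 | 4 | 5
  row 6: 0 | 0 | 0 | 1 | 2 | 3 | 4 | 4 | 4 | 5 | 6
  row 7: 0 | 0 | 0 | 1 | 2 | 3 | 4 | 4 | 5 | 6 | 7
  row 8: 0 | 1 | 1 | 2 | 3 | 4 | 5 | 5 | 6 | 7 | 8
  row 9: 0 | 1 | 1 | 2 | 3 | 4 | 5 | 6 | 7 | 8 | 9
  row 10: 1 | 2 | 2 | 3 | 4 | 5 | 6 | 7 | 8 | 9 | 10
  row 11: 1 | 2 | 3 | 4 | 5 | 6 | 7 | 8 | 9 | 10 | 11

reading off 1-entries of Δ²R: w = (6, 5, 11, 4, 10, 7, 9, 2, 8, 1, 3).

Fulton essential set (8 of the 36 Rothe cells):

[(1, 5, 0), (3, 4, 0), (3, 10, 2), (5, 9, 3), (7, 3, 0), (7, 8, 4), (9, 1, 0), (9, 3, 1)]
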